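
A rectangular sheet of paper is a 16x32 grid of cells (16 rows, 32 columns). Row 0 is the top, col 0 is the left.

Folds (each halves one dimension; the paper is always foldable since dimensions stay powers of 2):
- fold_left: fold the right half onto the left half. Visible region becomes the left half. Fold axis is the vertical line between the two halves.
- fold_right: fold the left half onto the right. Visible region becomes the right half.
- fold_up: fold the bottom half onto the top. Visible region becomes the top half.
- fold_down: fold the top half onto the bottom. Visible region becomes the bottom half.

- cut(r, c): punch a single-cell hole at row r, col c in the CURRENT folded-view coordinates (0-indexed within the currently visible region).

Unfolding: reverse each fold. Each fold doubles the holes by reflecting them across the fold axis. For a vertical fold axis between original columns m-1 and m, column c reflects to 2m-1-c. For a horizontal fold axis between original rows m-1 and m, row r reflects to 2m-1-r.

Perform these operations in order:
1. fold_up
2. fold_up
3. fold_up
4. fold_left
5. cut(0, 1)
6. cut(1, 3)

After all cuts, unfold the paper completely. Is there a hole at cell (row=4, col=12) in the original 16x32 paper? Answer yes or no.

Op 1 fold_up: fold axis h@8; visible region now rows[0,8) x cols[0,32) = 8x32
Op 2 fold_up: fold axis h@4; visible region now rows[0,4) x cols[0,32) = 4x32
Op 3 fold_up: fold axis h@2; visible region now rows[0,2) x cols[0,32) = 2x32
Op 4 fold_left: fold axis v@16; visible region now rows[0,2) x cols[0,16) = 2x16
Op 5 cut(0, 1): punch at orig (0,1); cuts so far [(0, 1)]; region rows[0,2) x cols[0,16) = 2x16
Op 6 cut(1, 3): punch at orig (1,3); cuts so far [(0, 1), (1, 3)]; region rows[0,2) x cols[0,16) = 2x16
Unfold 1 (reflect across v@16): 4 holes -> [(0, 1), (0, 30), (1, 3), (1, 28)]
Unfold 2 (reflect across h@2): 8 holes -> [(0, 1), (0, 30), (1, 3), (1, 28), (2, 3), (2, 28), (3, 1), (3, 30)]
Unfold 3 (reflect across h@4): 16 holes -> [(0, 1), (0, 30), (1, 3), (1, 28), (2, 3), (2, 28), (3, 1), (3, 30), (4, 1), (4, 30), (5, 3), (5, 28), (6, 3), (6, 28), (7, 1), (7, 30)]
Unfold 4 (reflect across h@8): 32 holes -> [(0, 1), (0, 30), (1, 3), (1, 28), (2, 3), (2, 28), (3, 1), (3, 30), (4, 1), (4, 30), (5, 3), (5, 28), (6, 3), (6, 28), (7, 1), (7, 30), (8, 1), (8, 30), (9, 3), (9, 28), (10, 3), (10, 28), (11, 1), (11, 30), (12, 1), (12, 30), (13, 3), (13, 28), (14, 3), (14, 28), (15, 1), (15, 30)]
Holes: [(0, 1), (0, 30), (1, 3), (1, 28), (2, 3), (2, 28), (3, 1), (3, 30), (4, 1), (4, 30), (5, 3), (5, 28), (6, 3), (6, 28), (7, 1), (7, 30), (8, 1), (8, 30), (9, 3), (9, 28), (10, 3), (10, 28), (11, 1), (11, 30), (12, 1), (12, 30), (13, 3), (13, 28), (14, 3), (14, 28), (15, 1), (15, 30)]

Answer: no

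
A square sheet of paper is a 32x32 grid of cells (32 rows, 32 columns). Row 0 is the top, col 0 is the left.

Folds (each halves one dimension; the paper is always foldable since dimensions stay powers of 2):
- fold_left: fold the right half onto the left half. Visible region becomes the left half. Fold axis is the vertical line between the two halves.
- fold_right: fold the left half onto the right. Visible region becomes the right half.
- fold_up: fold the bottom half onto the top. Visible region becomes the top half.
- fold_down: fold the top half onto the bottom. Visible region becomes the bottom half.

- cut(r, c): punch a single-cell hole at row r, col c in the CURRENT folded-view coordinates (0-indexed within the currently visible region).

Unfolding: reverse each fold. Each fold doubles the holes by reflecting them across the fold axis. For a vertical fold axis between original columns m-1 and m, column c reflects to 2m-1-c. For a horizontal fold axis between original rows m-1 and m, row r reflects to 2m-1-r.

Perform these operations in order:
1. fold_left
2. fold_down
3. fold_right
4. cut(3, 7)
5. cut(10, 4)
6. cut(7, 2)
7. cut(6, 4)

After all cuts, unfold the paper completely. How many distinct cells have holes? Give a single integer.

Answer: 32

Derivation:
Op 1 fold_left: fold axis v@16; visible region now rows[0,32) x cols[0,16) = 32x16
Op 2 fold_down: fold axis h@16; visible region now rows[16,32) x cols[0,16) = 16x16
Op 3 fold_right: fold axis v@8; visible region now rows[16,32) x cols[8,16) = 16x8
Op 4 cut(3, 7): punch at orig (19,15); cuts so far [(19, 15)]; region rows[16,32) x cols[8,16) = 16x8
Op 5 cut(10, 4): punch at orig (26,12); cuts so far [(19, 15), (26, 12)]; region rows[16,32) x cols[8,16) = 16x8
Op 6 cut(7, 2): punch at orig (23,10); cuts so far [(19, 15), (23, 10), (26, 12)]; region rows[16,32) x cols[8,16) = 16x8
Op 7 cut(6, 4): punch at orig (22,12); cuts so far [(19, 15), (22, 12), (23, 10), (26, 12)]; region rows[16,32) x cols[8,16) = 16x8
Unfold 1 (reflect across v@8): 8 holes -> [(19, 0), (19, 15), (22, 3), (22, 12), (23, 5), (23, 10), (26, 3), (26, 12)]
Unfold 2 (reflect across h@16): 16 holes -> [(5, 3), (5, 12), (8, 5), (8, 10), (9, 3), (9, 12), (12, 0), (12, 15), (19, 0), (19, 15), (22, 3), (22, 12), (23, 5), (23, 10), (26, 3), (26, 12)]
Unfold 3 (reflect across v@16): 32 holes -> [(5, 3), (5, 12), (5, 19), (5, 28), (8, 5), (8, 10), (8, 21), (8, 26), (9, 3), (9, 12), (9, 19), (9, 28), (12, 0), (12, 15), (12, 16), (12, 31), (19, 0), (19, 15), (19, 16), (19, 31), (22, 3), (22, 12), (22, 19), (22, 28), (23, 5), (23, 10), (23, 21), (23, 26), (26, 3), (26, 12), (26, 19), (26, 28)]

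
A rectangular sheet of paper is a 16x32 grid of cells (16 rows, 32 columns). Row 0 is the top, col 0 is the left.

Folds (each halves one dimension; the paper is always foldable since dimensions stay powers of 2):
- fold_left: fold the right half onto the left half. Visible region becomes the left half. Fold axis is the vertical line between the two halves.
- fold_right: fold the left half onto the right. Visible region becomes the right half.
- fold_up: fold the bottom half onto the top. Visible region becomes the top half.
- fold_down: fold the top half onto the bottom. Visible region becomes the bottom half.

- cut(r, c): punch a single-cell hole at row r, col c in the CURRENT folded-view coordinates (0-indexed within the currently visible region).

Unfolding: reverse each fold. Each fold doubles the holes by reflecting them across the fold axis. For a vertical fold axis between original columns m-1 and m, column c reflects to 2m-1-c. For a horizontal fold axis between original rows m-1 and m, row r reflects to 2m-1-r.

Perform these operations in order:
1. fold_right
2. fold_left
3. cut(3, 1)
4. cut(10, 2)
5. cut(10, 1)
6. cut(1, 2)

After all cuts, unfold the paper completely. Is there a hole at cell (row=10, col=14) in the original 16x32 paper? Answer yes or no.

Op 1 fold_right: fold axis v@16; visible region now rows[0,16) x cols[16,32) = 16x16
Op 2 fold_left: fold axis v@24; visible region now rows[0,16) x cols[16,24) = 16x8
Op 3 cut(3, 1): punch at orig (3,17); cuts so far [(3, 17)]; region rows[0,16) x cols[16,24) = 16x8
Op 4 cut(10, 2): punch at orig (10,18); cuts so far [(3, 17), (10, 18)]; region rows[0,16) x cols[16,24) = 16x8
Op 5 cut(10, 1): punch at orig (10,17); cuts so far [(3, 17), (10, 17), (10, 18)]; region rows[0,16) x cols[16,24) = 16x8
Op 6 cut(1, 2): punch at orig (1,18); cuts so far [(1, 18), (3, 17), (10, 17), (10, 18)]; region rows[0,16) x cols[16,24) = 16x8
Unfold 1 (reflect across v@24): 8 holes -> [(1, 18), (1, 29), (3, 17), (3, 30), (10, 17), (10, 18), (10, 29), (10, 30)]
Unfold 2 (reflect across v@16): 16 holes -> [(1, 2), (1, 13), (1, 18), (1, 29), (3, 1), (3, 14), (3, 17), (3, 30), (10, 1), (10, 2), (10, 13), (10, 14), (10, 17), (10, 18), (10, 29), (10, 30)]
Holes: [(1, 2), (1, 13), (1, 18), (1, 29), (3, 1), (3, 14), (3, 17), (3, 30), (10, 1), (10, 2), (10, 13), (10, 14), (10, 17), (10, 18), (10, 29), (10, 30)]

Answer: yes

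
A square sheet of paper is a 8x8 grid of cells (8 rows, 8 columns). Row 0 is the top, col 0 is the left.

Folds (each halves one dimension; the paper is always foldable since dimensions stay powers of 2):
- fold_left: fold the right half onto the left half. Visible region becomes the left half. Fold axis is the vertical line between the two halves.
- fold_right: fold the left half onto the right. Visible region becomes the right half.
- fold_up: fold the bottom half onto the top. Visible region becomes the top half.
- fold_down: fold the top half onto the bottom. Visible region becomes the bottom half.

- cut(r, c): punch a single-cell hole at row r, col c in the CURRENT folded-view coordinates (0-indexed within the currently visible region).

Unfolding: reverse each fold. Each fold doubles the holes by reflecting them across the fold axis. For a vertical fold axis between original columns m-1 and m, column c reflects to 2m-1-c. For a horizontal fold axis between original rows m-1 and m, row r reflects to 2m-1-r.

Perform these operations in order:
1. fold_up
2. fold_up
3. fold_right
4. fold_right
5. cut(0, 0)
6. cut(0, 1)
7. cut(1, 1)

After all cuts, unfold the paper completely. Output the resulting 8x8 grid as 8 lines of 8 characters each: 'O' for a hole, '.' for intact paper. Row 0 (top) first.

Op 1 fold_up: fold axis h@4; visible region now rows[0,4) x cols[0,8) = 4x8
Op 2 fold_up: fold axis h@2; visible region now rows[0,2) x cols[0,8) = 2x8
Op 3 fold_right: fold axis v@4; visible region now rows[0,2) x cols[4,8) = 2x4
Op 4 fold_right: fold axis v@6; visible region now rows[0,2) x cols[6,8) = 2x2
Op 5 cut(0, 0): punch at orig (0,6); cuts so far [(0, 6)]; region rows[0,2) x cols[6,8) = 2x2
Op 6 cut(0, 1): punch at orig (0,7); cuts so far [(0, 6), (0, 7)]; region rows[0,2) x cols[6,8) = 2x2
Op 7 cut(1, 1): punch at orig (1,7); cuts so far [(0, 6), (0, 7), (1, 7)]; region rows[0,2) x cols[6,8) = 2x2
Unfold 1 (reflect across v@6): 6 holes -> [(0, 4), (0, 5), (0, 6), (0, 7), (1, 4), (1, 7)]
Unfold 2 (reflect across v@4): 12 holes -> [(0, 0), (0, 1), (0, 2), (0, 3), (0, 4), (0, 5), (0, 6), (0, 7), (1, 0), (1, 3), (1, 4), (1, 7)]
Unfold 3 (reflect across h@2): 24 holes -> [(0, 0), (0, 1), (0, 2), (0, 3), (0, 4), (0, 5), (0, 6), (0, 7), (1, 0), (1, 3), (1, 4), (1, 7), (2, 0), (2, 3), (2, 4), (2, 7), (3, 0), (3, 1), (3, 2), (3, 3), (3, 4), (3, 5), (3, 6), (3, 7)]
Unfold 4 (reflect across h@4): 48 holes -> [(0, 0), (0, 1), (0, 2), (0, 3), (0, 4), (0, 5), (0, 6), (0, 7), (1, 0), (1, 3), (1, 4), (1, 7), (2, 0), (2, 3), (2, 4), (2, 7), (3, 0), (3, 1), (3, 2), (3, 3), (3, 4), (3, 5), (3, 6), (3, 7), (4, 0), (4, 1), (4, 2), (4, 3), (4, 4), (4, 5), (4, 6), (4, 7), (5, 0), (5, 3), (5, 4), (5, 7), (6, 0), (6, 3), (6, 4), (6, 7), (7, 0), (7, 1), (7, 2), (7, 3), (7, 4), (7, 5), (7, 6), (7, 7)]

Answer: OOOOOOOO
O..OO..O
O..OO..O
OOOOOOOO
OOOOOOOO
O..OO..O
O..OO..O
OOOOOOOO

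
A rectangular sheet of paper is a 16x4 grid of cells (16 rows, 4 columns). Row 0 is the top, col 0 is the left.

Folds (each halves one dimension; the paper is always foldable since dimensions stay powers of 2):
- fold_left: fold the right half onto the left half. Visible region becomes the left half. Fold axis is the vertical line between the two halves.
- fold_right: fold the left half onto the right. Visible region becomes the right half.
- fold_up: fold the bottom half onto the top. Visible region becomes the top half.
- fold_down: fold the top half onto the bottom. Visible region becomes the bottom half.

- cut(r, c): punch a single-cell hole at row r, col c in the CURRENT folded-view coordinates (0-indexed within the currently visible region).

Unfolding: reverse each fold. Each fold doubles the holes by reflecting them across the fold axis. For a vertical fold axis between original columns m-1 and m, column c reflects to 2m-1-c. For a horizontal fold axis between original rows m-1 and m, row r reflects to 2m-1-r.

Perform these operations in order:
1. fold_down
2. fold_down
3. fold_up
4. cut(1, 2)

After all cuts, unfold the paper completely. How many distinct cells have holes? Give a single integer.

Answer: 8

Derivation:
Op 1 fold_down: fold axis h@8; visible region now rows[8,16) x cols[0,4) = 8x4
Op 2 fold_down: fold axis h@12; visible region now rows[12,16) x cols[0,4) = 4x4
Op 3 fold_up: fold axis h@14; visible region now rows[12,14) x cols[0,4) = 2x4
Op 4 cut(1, 2): punch at orig (13,2); cuts so far [(13, 2)]; region rows[12,14) x cols[0,4) = 2x4
Unfold 1 (reflect across h@14): 2 holes -> [(13, 2), (14, 2)]
Unfold 2 (reflect across h@12): 4 holes -> [(9, 2), (10, 2), (13, 2), (14, 2)]
Unfold 3 (reflect across h@8): 8 holes -> [(1, 2), (2, 2), (5, 2), (6, 2), (9, 2), (10, 2), (13, 2), (14, 2)]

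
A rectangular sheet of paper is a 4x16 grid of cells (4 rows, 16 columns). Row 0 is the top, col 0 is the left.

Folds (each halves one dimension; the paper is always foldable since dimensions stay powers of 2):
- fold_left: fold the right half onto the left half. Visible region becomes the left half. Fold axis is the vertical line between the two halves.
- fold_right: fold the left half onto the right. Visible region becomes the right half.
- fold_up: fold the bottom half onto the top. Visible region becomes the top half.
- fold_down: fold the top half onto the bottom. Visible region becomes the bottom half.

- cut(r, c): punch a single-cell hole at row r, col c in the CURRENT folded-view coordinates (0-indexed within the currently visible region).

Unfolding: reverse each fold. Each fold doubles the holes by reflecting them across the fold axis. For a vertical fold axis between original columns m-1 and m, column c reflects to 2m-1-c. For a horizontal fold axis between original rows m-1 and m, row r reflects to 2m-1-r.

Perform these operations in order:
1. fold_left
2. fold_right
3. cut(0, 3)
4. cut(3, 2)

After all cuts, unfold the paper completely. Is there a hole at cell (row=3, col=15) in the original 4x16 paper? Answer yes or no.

Op 1 fold_left: fold axis v@8; visible region now rows[0,4) x cols[0,8) = 4x8
Op 2 fold_right: fold axis v@4; visible region now rows[0,4) x cols[4,8) = 4x4
Op 3 cut(0, 3): punch at orig (0,7); cuts so far [(0, 7)]; region rows[0,4) x cols[4,8) = 4x4
Op 4 cut(3, 2): punch at orig (3,6); cuts so far [(0, 7), (3, 6)]; region rows[0,4) x cols[4,8) = 4x4
Unfold 1 (reflect across v@4): 4 holes -> [(0, 0), (0, 7), (3, 1), (3, 6)]
Unfold 2 (reflect across v@8): 8 holes -> [(0, 0), (0, 7), (0, 8), (0, 15), (3, 1), (3, 6), (3, 9), (3, 14)]
Holes: [(0, 0), (0, 7), (0, 8), (0, 15), (3, 1), (3, 6), (3, 9), (3, 14)]

Answer: no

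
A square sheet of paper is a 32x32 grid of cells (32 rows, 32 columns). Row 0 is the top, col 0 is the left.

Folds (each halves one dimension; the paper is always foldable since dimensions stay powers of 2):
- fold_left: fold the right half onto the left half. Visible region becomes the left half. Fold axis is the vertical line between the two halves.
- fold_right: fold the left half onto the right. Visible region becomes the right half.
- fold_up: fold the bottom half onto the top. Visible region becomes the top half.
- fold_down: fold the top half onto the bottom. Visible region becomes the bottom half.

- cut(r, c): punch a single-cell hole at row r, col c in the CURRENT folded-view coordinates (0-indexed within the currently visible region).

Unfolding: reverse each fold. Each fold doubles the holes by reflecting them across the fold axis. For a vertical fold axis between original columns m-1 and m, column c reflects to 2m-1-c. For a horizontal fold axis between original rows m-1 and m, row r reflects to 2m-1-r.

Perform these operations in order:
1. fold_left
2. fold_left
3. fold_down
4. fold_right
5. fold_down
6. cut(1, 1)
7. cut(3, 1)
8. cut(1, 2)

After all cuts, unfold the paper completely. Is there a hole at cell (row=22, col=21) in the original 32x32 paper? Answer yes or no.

Answer: yes

Derivation:
Op 1 fold_left: fold axis v@16; visible region now rows[0,32) x cols[0,16) = 32x16
Op 2 fold_left: fold axis v@8; visible region now rows[0,32) x cols[0,8) = 32x8
Op 3 fold_down: fold axis h@16; visible region now rows[16,32) x cols[0,8) = 16x8
Op 4 fold_right: fold axis v@4; visible region now rows[16,32) x cols[4,8) = 16x4
Op 5 fold_down: fold axis h@24; visible region now rows[24,32) x cols[4,8) = 8x4
Op 6 cut(1, 1): punch at orig (25,5); cuts so far [(25, 5)]; region rows[24,32) x cols[4,8) = 8x4
Op 7 cut(3, 1): punch at orig (27,5); cuts so far [(25, 5), (27, 5)]; region rows[24,32) x cols[4,8) = 8x4
Op 8 cut(1, 2): punch at orig (25,6); cuts so far [(25, 5), (25, 6), (27, 5)]; region rows[24,32) x cols[4,8) = 8x4
Unfold 1 (reflect across h@24): 6 holes -> [(20, 5), (22, 5), (22, 6), (25, 5), (25, 6), (27, 5)]
Unfold 2 (reflect across v@4): 12 holes -> [(20, 2), (20, 5), (22, 1), (22, 2), (22, 5), (22, 6), (25, 1), (25, 2), (25, 5), (25, 6), (27, 2), (27, 5)]
Unfold 3 (reflect across h@16): 24 holes -> [(4, 2), (4, 5), (6, 1), (6, 2), (6, 5), (6, 6), (9, 1), (9, 2), (9, 5), (9, 6), (11, 2), (11, 5), (20, 2), (20, 5), (22, 1), (22, 2), (22, 5), (22, 6), (25, 1), (25, 2), (25, 5), (25, 6), (27, 2), (27, 5)]
Unfold 4 (reflect across v@8): 48 holes -> [(4, 2), (4, 5), (4, 10), (4, 13), (6, 1), (6, 2), (6, 5), (6, 6), (6, 9), (6, 10), (6, 13), (6, 14), (9, 1), (9, 2), (9, 5), (9, 6), (9, 9), (9, 10), (9, 13), (9, 14), (11, 2), (11, 5), (11, 10), (11, 13), (20, 2), (20, 5), (20, 10), (20, 13), (22, 1), (22, 2), (22, 5), (22, 6), (22, 9), (22, 10), (22, 13), (22, 14), (25, 1), (25, 2), (25, 5), (25, 6), (25, 9), (25, 10), (25, 13), (25, 14), (27, 2), (27, 5), (27, 10), (27, 13)]
Unfold 5 (reflect across v@16): 96 holes -> [(4, 2), (4, 5), (4, 10), (4, 13), (4, 18), (4, 21), (4, 26), (4, 29), (6, 1), (6, 2), (6, 5), (6, 6), (6, 9), (6, 10), (6, 13), (6, 14), (6, 17), (6, 18), (6, 21), (6, 22), (6, 25), (6, 26), (6, 29), (6, 30), (9, 1), (9, 2), (9, 5), (9, 6), (9, 9), (9, 10), (9, 13), (9, 14), (9, 17), (9, 18), (9, 21), (9, 22), (9, 25), (9, 26), (9, 29), (9, 30), (11, 2), (11, 5), (11, 10), (11, 13), (11, 18), (11, 21), (11, 26), (11, 29), (20, 2), (20, 5), (20, 10), (20, 13), (20, 18), (20, 21), (20, 26), (20, 29), (22, 1), (22, 2), (22, 5), (22, 6), (22, 9), (22, 10), (22, 13), (22, 14), (22, 17), (22, 18), (22, 21), (22, 22), (22, 25), (22, 26), (22, 29), (22, 30), (25, 1), (25, 2), (25, 5), (25, 6), (25, 9), (25, 10), (25, 13), (25, 14), (25, 17), (25, 18), (25, 21), (25, 22), (25, 25), (25, 26), (25, 29), (25, 30), (27, 2), (27, 5), (27, 10), (27, 13), (27, 18), (27, 21), (27, 26), (27, 29)]
Holes: [(4, 2), (4, 5), (4, 10), (4, 13), (4, 18), (4, 21), (4, 26), (4, 29), (6, 1), (6, 2), (6, 5), (6, 6), (6, 9), (6, 10), (6, 13), (6, 14), (6, 17), (6, 18), (6, 21), (6, 22), (6, 25), (6, 26), (6, 29), (6, 30), (9, 1), (9, 2), (9, 5), (9, 6), (9, 9), (9, 10), (9, 13), (9, 14), (9, 17), (9, 18), (9, 21), (9, 22), (9, 25), (9, 26), (9, 29), (9, 30), (11, 2), (11, 5), (11, 10), (11, 13), (11, 18), (11, 21), (11, 26), (11, 29), (20, 2), (20, 5), (20, 10), (20, 13), (20, 18), (20, 21), (20, 26), (20, 29), (22, 1), (22, 2), (22, 5), (22, 6), (22, 9), (22, 10), (22, 13), (22, 14), (22, 17), (22, 18), (22, 21), (22, 22), (22, 25), (22, 26), (22, 29), (22, 30), (25, 1), (25, 2), (25, 5), (25, 6), (25, 9), (25, 10), (25, 13), (25, 14), (25, 17), (25, 18), (25, 21), (25, 22), (25, 25), (25, 26), (25, 29), (25, 30), (27, 2), (27, 5), (27, 10), (27, 13), (27, 18), (27, 21), (27, 26), (27, 29)]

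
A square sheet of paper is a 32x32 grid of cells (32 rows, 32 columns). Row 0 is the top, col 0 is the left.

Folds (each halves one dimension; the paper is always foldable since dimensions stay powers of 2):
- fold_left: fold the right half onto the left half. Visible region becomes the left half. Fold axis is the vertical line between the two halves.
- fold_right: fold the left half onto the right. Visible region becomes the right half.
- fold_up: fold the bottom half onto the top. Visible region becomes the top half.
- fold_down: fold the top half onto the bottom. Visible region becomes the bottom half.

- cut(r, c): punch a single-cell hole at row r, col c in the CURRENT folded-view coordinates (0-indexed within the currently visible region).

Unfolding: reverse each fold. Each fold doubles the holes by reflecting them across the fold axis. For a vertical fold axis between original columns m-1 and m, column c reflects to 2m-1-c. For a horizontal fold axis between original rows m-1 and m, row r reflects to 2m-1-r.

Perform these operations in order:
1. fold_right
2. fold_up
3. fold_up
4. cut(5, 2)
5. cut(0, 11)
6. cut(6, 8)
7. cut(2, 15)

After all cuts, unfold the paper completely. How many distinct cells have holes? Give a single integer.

Op 1 fold_right: fold axis v@16; visible region now rows[0,32) x cols[16,32) = 32x16
Op 2 fold_up: fold axis h@16; visible region now rows[0,16) x cols[16,32) = 16x16
Op 3 fold_up: fold axis h@8; visible region now rows[0,8) x cols[16,32) = 8x16
Op 4 cut(5, 2): punch at orig (5,18); cuts so far [(5, 18)]; region rows[0,8) x cols[16,32) = 8x16
Op 5 cut(0, 11): punch at orig (0,27); cuts so far [(0, 27), (5, 18)]; region rows[0,8) x cols[16,32) = 8x16
Op 6 cut(6, 8): punch at orig (6,24); cuts so far [(0, 27), (5, 18), (6, 24)]; region rows[0,8) x cols[16,32) = 8x16
Op 7 cut(2, 15): punch at orig (2,31); cuts so far [(0, 27), (2, 31), (5, 18), (6, 24)]; region rows[0,8) x cols[16,32) = 8x16
Unfold 1 (reflect across h@8): 8 holes -> [(0, 27), (2, 31), (5, 18), (6, 24), (9, 24), (10, 18), (13, 31), (15, 27)]
Unfold 2 (reflect across h@16): 16 holes -> [(0, 27), (2, 31), (5, 18), (6, 24), (9, 24), (10, 18), (13, 31), (15, 27), (16, 27), (18, 31), (21, 18), (22, 24), (25, 24), (26, 18), (29, 31), (31, 27)]
Unfold 3 (reflect across v@16): 32 holes -> [(0, 4), (0, 27), (2, 0), (2, 31), (5, 13), (5, 18), (6, 7), (6, 24), (9, 7), (9, 24), (10, 13), (10, 18), (13, 0), (13, 31), (15, 4), (15, 27), (16, 4), (16, 27), (18, 0), (18, 31), (21, 13), (21, 18), (22, 7), (22, 24), (25, 7), (25, 24), (26, 13), (26, 18), (29, 0), (29, 31), (31, 4), (31, 27)]

Answer: 32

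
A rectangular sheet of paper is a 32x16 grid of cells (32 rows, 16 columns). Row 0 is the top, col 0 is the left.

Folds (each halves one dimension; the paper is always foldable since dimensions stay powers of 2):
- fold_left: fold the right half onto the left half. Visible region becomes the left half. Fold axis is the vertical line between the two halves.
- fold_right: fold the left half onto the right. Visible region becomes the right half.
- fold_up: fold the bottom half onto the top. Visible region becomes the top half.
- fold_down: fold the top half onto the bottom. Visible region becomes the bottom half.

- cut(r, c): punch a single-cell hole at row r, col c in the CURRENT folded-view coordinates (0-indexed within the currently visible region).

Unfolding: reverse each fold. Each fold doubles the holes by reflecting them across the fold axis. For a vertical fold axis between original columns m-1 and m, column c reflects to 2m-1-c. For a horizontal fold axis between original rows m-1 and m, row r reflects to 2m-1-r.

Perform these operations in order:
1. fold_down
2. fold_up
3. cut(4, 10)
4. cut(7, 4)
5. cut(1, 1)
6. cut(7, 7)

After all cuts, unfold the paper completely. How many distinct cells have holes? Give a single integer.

Op 1 fold_down: fold axis h@16; visible region now rows[16,32) x cols[0,16) = 16x16
Op 2 fold_up: fold axis h@24; visible region now rows[16,24) x cols[0,16) = 8x16
Op 3 cut(4, 10): punch at orig (20,10); cuts so far [(20, 10)]; region rows[16,24) x cols[0,16) = 8x16
Op 4 cut(7, 4): punch at orig (23,4); cuts so far [(20, 10), (23, 4)]; region rows[16,24) x cols[0,16) = 8x16
Op 5 cut(1, 1): punch at orig (17,1); cuts so far [(17, 1), (20, 10), (23, 4)]; region rows[16,24) x cols[0,16) = 8x16
Op 6 cut(7, 7): punch at orig (23,7); cuts so far [(17, 1), (20, 10), (23, 4), (23, 7)]; region rows[16,24) x cols[0,16) = 8x16
Unfold 1 (reflect across h@24): 8 holes -> [(17, 1), (20, 10), (23, 4), (23, 7), (24, 4), (24, 7), (27, 10), (30, 1)]
Unfold 2 (reflect across h@16): 16 holes -> [(1, 1), (4, 10), (7, 4), (7, 7), (8, 4), (8, 7), (11, 10), (14, 1), (17, 1), (20, 10), (23, 4), (23, 7), (24, 4), (24, 7), (27, 10), (30, 1)]

Answer: 16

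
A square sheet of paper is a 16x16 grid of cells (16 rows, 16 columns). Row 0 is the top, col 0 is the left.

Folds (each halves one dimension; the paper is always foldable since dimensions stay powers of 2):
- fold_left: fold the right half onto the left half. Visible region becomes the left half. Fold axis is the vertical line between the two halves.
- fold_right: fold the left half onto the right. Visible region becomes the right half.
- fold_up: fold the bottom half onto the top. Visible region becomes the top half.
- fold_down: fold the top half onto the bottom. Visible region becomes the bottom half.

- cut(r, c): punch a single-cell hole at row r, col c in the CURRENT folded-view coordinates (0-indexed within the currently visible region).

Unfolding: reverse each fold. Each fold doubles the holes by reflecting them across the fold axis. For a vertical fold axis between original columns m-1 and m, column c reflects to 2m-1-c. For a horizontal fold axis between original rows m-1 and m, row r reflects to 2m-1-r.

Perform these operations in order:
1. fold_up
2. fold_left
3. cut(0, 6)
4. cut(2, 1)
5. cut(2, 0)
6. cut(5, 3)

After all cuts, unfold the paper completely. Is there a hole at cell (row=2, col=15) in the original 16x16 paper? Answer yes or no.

Answer: yes

Derivation:
Op 1 fold_up: fold axis h@8; visible region now rows[0,8) x cols[0,16) = 8x16
Op 2 fold_left: fold axis v@8; visible region now rows[0,8) x cols[0,8) = 8x8
Op 3 cut(0, 6): punch at orig (0,6); cuts so far [(0, 6)]; region rows[0,8) x cols[0,8) = 8x8
Op 4 cut(2, 1): punch at orig (2,1); cuts so far [(0, 6), (2, 1)]; region rows[0,8) x cols[0,8) = 8x8
Op 5 cut(2, 0): punch at orig (2,0); cuts so far [(0, 6), (2, 0), (2, 1)]; region rows[0,8) x cols[0,8) = 8x8
Op 6 cut(5, 3): punch at orig (5,3); cuts so far [(0, 6), (2, 0), (2, 1), (5, 3)]; region rows[0,8) x cols[0,8) = 8x8
Unfold 1 (reflect across v@8): 8 holes -> [(0, 6), (0, 9), (2, 0), (2, 1), (2, 14), (2, 15), (5, 3), (5, 12)]
Unfold 2 (reflect across h@8): 16 holes -> [(0, 6), (0, 9), (2, 0), (2, 1), (2, 14), (2, 15), (5, 3), (5, 12), (10, 3), (10, 12), (13, 0), (13, 1), (13, 14), (13, 15), (15, 6), (15, 9)]
Holes: [(0, 6), (0, 9), (2, 0), (2, 1), (2, 14), (2, 15), (5, 3), (5, 12), (10, 3), (10, 12), (13, 0), (13, 1), (13, 14), (13, 15), (15, 6), (15, 9)]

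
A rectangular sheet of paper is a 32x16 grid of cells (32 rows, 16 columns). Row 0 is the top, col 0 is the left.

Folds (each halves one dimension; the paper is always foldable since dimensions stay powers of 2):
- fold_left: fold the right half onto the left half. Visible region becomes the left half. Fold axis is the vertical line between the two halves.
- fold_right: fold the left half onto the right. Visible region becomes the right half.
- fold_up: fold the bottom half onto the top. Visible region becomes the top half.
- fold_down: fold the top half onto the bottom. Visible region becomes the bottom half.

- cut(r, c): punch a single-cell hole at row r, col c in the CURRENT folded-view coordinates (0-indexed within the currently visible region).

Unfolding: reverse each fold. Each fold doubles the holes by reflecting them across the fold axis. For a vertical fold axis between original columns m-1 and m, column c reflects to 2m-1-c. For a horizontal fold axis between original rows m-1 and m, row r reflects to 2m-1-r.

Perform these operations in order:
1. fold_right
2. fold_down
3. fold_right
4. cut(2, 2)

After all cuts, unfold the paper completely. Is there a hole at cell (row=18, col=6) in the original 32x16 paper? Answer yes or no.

Answer: yes

Derivation:
Op 1 fold_right: fold axis v@8; visible region now rows[0,32) x cols[8,16) = 32x8
Op 2 fold_down: fold axis h@16; visible region now rows[16,32) x cols[8,16) = 16x8
Op 3 fold_right: fold axis v@12; visible region now rows[16,32) x cols[12,16) = 16x4
Op 4 cut(2, 2): punch at orig (18,14); cuts so far [(18, 14)]; region rows[16,32) x cols[12,16) = 16x4
Unfold 1 (reflect across v@12): 2 holes -> [(18, 9), (18, 14)]
Unfold 2 (reflect across h@16): 4 holes -> [(13, 9), (13, 14), (18, 9), (18, 14)]
Unfold 3 (reflect across v@8): 8 holes -> [(13, 1), (13, 6), (13, 9), (13, 14), (18, 1), (18, 6), (18, 9), (18, 14)]
Holes: [(13, 1), (13, 6), (13, 9), (13, 14), (18, 1), (18, 6), (18, 9), (18, 14)]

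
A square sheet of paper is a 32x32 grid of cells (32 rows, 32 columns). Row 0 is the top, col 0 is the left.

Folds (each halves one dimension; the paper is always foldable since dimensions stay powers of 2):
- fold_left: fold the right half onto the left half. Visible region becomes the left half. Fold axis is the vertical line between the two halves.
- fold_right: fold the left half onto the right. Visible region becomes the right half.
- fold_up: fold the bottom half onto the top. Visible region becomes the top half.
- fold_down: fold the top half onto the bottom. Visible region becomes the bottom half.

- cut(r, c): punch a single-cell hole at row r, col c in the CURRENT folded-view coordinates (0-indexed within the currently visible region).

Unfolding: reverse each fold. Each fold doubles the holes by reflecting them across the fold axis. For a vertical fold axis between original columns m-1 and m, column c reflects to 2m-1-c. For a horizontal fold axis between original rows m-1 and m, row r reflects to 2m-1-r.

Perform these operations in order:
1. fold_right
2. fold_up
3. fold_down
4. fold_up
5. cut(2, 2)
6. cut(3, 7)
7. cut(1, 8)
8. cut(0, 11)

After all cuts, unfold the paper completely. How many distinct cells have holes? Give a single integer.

Answer: 64

Derivation:
Op 1 fold_right: fold axis v@16; visible region now rows[0,32) x cols[16,32) = 32x16
Op 2 fold_up: fold axis h@16; visible region now rows[0,16) x cols[16,32) = 16x16
Op 3 fold_down: fold axis h@8; visible region now rows[8,16) x cols[16,32) = 8x16
Op 4 fold_up: fold axis h@12; visible region now rows[8,12) x cols[16,32) = 4x16
Op 5 cut(2, 2): punch at orig (10,18); cuts so far [(10, 18)]; region rows[8,12) x cols[16,32) = 4x16
Op 6 cut(3, 7): punch at orig (11,23); cuts so far [(10, 18), (11, 23)]; region rows[8,12) x cols[16,32) = 4x16
Op 7 cut(1, 8): punch at orig (9,24); cuts so far [(9, 24), (10, 18), (11, 23)]; region rows[8,12) x cols[16,32) = 4x16
Op 8 cut(0, 11): punch at orig (8,27); cuts so far [(8, 27), (9, 24), (10, 18), (11, 23)]; region rows[8,12) x cols[16,32) = 4x16
Unfold 1 (reflect across h@12): 8 holes -> [(8, 27), (9, 24), (10, 18), (11, 23), (12, 23), (13, 18), (14, 24), (15, 27)]
Unfold 2 (reflect across h@8): 16 holes -> [(0, 27), (1, 24), (2, 18), (3, 23), (4, 23), (5, 18), (6, 24), (7, 27), (8, 27), (9, 24), (10, 18), (11, 23), (12, 23), (13, 18), (14, 24), (15, 27)]
Unfold 3 (reflect across h@16): 32 holes -> [(0, 27), (1, 24), (2, 18), (3, 23), (4, 23), (5, 18), (6, 24), (7, 27), (8, 27), (9, 24), (10, 18), (11, 23), (12, 23), (13, 18), (14, 24), (15, 27), (16, 27), (17, 24), (18, 18), (19, 23), (20, 23), (21, 18), (22, 24), (23, 27), (24, 27), (25, 24), (26, 18), (27, 23), (28, 23), (29, 18), (30, 24), (31, 27)]
Unfold 4 (reflect across v@16): 64 holes -> [(0, 4), (0, 27), (1, 7), (1, 24), (2, 13), (2, 18), (3, 8), (3, 23), (4, 8), (4, 23), (5, 13), (5, 18), (6, 7), (6, 24), (7, 4), (7, 27), (8, 4), (8, 27), (9, 7), (9, 24), (10, 13), (10, 18), (11, 8), (11, 23), (12, 8), (12, 23), (13, 13), (13, 18), (14, 7), (14, 24), (15, 4), (15, 27), (16, 4), (16, 27), (17, 7), (17, 24), (18, 13), (18, 18), (19, 8), (19, 23), (20, 8), (20, 23), (21, 13), (21, 18), (22, 7), (22, 24), (23, 4), (23, 27), (24, 4), (24, 27), (25, 7), (25, 24), (26, 13), (26, 18), (27, 8), (27, 23), (28, 8), (28, 23), (29, 13), (29, 18), (30, 7), (30, 24), (31, 4), (31, 27)]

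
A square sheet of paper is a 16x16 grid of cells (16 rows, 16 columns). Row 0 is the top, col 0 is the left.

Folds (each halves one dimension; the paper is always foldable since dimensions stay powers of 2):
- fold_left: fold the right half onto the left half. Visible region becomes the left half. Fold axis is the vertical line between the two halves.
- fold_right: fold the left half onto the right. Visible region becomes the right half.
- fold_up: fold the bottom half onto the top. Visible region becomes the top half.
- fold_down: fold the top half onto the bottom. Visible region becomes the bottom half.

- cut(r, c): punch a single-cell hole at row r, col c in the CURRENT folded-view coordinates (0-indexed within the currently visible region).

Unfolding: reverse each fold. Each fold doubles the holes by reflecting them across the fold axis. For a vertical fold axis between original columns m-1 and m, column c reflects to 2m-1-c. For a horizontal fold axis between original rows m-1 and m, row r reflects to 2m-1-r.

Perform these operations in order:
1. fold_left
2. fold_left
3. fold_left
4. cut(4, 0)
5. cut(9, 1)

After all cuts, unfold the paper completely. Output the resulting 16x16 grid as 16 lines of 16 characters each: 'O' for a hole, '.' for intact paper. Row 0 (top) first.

Op 1 fold_left: fold axis v@8; visible region now rows[0,16) x cols[0,8) = 16x8
Op 2 fold_left: fold axis v@4; visible region now rows[0,16) x cols[0,4) = 16x4
Op 3 fold_left: fold axis v@2; visible region now rows[0,16) x cols[0,2) = 16x2
Op 4 cut(4, 0): punch at orig (4,0); cuts so far [(4, 0)]; region rows[0,16) x cols[0,2) = 16x2
Op 5 cut(9, 1): punch at orig (9,1); cuts so far [(4, 0), (9, 1)]; region rows[0,16) x cols[0,2) = 16x2
Unfold 1 (reflect across v@2): 4 holes -> [(4, 0), (4, 3), (9, 1), (9, 2)]
Unfold 2 (reflect across v@4): 8 holes -> [(4, 0), (4, 3), (4, 4), (4, 7), (9, 1), (9, 2), (9, 5), (9, 6)]
Unfold 3 (reflect across v@8): 16 holes -> [(4, 0), (4, 3), (4, 4), (4, 7), (4, 8), (4, 11), (4, 12), (4, 15), (9, 1), (9, 2), (9, 5), (9, 6), (9, 9), (9, 10), (9, 13), (9, 14)]

Answer: ................
................
................
................
O..OO..OO..OO..O
................
................
................
................
.OO..OO..OO..OO.
................
................
................
................
................
................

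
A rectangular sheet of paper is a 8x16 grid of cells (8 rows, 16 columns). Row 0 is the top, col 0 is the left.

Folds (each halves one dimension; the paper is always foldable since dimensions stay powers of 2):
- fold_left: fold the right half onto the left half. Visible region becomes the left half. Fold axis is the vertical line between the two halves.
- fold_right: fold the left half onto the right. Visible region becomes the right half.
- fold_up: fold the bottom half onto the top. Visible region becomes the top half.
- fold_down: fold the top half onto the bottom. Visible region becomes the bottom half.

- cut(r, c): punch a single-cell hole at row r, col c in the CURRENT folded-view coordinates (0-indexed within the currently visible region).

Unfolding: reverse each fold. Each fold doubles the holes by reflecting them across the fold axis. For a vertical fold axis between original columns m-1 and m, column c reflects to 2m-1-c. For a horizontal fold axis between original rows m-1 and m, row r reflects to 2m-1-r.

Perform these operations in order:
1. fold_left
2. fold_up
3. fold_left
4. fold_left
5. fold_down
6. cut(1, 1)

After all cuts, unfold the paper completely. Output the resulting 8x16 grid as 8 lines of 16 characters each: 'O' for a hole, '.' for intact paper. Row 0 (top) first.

Op 1 fold_left: fold axis v@8; visible region now rows[0,8) x cols[0,8) = 8x8
Op 2 fold_up: fold axis h@4; visible region now rows[0,4) x cols[0,8) = 4x8
Op 3 fold_left: fold axis v@4; visible region now rows[0,4) x cols[0,4) = 4x4
Op 4 fold_left: fold axis v@2; visible region now rows[0,4) x cols[0,2) = 4x2
Op 5 fold_down: fold axis h@2; visible region now rows[2,4) x cols[0,2) = 2x2
Op 6 cut(1, 1): punch at orig (3,1); cuts so far [(3, 1)]; region rows[2,4) x cols[0,2) = 2x2
Unfold 1 (reflect across h@2): 2 holes -> [(0, 1), (3, 1)]
Unfold 2 (reflect across v@2): 4 holes -> [(0, 1), (0, 2), (3, 1), (3, 2)]
Unfold 3 (reflect across v@4): 8 holes -> [(0, 1), (0, 2), (0, 5), (0, 6), (3, 1), (3, 2), (3, 5), (3, 6)]
Unfold 4 (reflect across h@4): 16 holes -> [(0, 1), (0, 2), (0, 5), (0, 6), (3, 1), (3, 2), (3, 5), (3, 6), (4, 1), (4, 2), (4, 5), (4, 6), (7, 1), (7, 2), (7, 5), (7, 6)]
Unfold 5 (reflect across v@8): 32 holes -> [(0, 1), (0, 2), (0, 5), (0, 6), (0, 9), (0, 10), (0, 13), (0, 14), (3, 1), (3, 2), (3, 5), (3, 6), (3, 9), (3, 10), (3, 13), (3, 14), (4, 1), (4, 2), (4, 5), (4, 6), (4, 9), (4, 10), (4, 13), (4, 14), (7, 1), (7, 2), (7, 5), (7, 6), (7, 9), (7, 10), (7, 13), (7, 14)]

Answer: .OO..OO..OO..OO.
................
................
.OO..OO..OO..OO.
.OO..OO..OO..OO.
................
................
.OO..OO..OO..OO.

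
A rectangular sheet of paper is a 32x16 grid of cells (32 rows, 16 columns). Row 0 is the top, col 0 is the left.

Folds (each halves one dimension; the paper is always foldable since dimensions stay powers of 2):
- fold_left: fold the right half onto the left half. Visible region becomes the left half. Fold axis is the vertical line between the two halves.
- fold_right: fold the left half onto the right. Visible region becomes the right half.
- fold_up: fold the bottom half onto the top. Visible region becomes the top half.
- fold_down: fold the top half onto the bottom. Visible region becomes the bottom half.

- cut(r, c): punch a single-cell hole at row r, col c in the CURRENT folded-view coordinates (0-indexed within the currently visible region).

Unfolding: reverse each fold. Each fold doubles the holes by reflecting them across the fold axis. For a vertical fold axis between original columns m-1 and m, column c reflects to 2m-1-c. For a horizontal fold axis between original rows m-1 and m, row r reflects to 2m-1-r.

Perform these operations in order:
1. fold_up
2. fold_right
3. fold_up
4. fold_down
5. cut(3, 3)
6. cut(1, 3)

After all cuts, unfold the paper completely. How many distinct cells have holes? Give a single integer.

Answer: 32

Derivation:
Op 1 fold_up: fold axis h@16; visible region now rows[0,16) x cols[0,16) = 16x16
Op 2 fold_right: fold axis v@8; visible region now rows[0,16) x cols[8,16) = 16x8
Op 3 fold_up: fold axis h@8; visible region now rows[0,8) x cols[8,16) = 8x8
Op 4 fold_down: fold axis h@4; visible region now rows[4,8) x cols[8,16) = 4x8
Op 5 cut(3, 3): punch at orig (7,11); cuts so far [(7, 11)]; region rows[4,8) x cols[8,16) = 4x8
Op 6 cut(1, 3): punch at orig (5,11); cuts so far [(5, 11), (7, 11)]; region rows[4,8) x cols[8,16) = 4x8
Unfold 1 (reflect across h@4): 4 holes -> [(0, 11), (2, 11), (5, 11), (7, 11)]
Unfold 2 (reflect across h@8): 8 holes -> [(0, 11), (2, 11), (5, 11), (7, 11), (8, 11), (10, 11), (13, 11), (15, 11)]
Unfold 3 (reflect across v@8): 16 holes -> [(0, 4), (0, 11), (2, 4), (2, 11), (5, 4), (5, 11), (7, 4), (7, 11), (8, 4), (8, 11), (10, 4), (10, 11), (13, 4), (13, 11), (15, 4), (15, 11)]
Unfold 4 (reflect across h@16): 32 holes -> [(0, 4), (0, 11), (2, 4), (2, 11), (5, 4), (5, 11), (7, 4), (7, 11), (8, 4), (8, 11), (10, 4), (10, 11), (13, 4), (13, 11), (15, 4), (15, 11), (16, 4), (16, 11), (18, 4), (18, 11), (21, 4), (21, 11), (23, 4), (23, 11), (24, 4), (24, 11), (26, 4), (26, 11), (29, 4), (29, 11), (31, 4), (31, 11)]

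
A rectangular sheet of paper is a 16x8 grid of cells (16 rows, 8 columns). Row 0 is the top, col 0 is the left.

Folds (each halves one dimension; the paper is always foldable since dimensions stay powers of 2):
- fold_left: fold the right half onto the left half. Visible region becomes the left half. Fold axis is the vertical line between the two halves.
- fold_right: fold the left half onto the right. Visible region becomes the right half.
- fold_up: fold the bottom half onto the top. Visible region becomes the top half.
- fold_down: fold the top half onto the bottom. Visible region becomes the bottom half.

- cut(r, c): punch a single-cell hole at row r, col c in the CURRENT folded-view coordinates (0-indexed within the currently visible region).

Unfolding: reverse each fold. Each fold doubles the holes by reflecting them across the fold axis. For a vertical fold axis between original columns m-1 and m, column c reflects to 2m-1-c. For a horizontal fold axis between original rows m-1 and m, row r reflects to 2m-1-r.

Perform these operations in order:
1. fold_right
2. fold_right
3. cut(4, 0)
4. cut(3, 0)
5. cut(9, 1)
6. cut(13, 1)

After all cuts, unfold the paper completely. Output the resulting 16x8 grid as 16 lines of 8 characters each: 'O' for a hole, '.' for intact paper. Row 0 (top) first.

Op 1 fold_right: fold axis v@4; visible region now rows[0,16) x cols[4,8) = 16x4
Op 2 fold_right: fold axis v@6; visible region now rows[0,16) x cols[6,8) = 16x2
Op 3 cut(4, 0): punch at orig (4,6); cuts so far [(4, 6)]; region rows[0,16) x cols[6,8) = 16x2
Op 4 cut(3, 0): punch at orig (3,6); cuts so far [(3, 6), (4, 6)]; region rows[0,16) x cols[6,8) = 16x2
Op 5 cut(9, 1): punch at orig (9,7); cuts so far [(3, 6), (4, 6), (9, 7)]; region rows[0,16) x cols[6,8) = 16x2
Op 6 cut(13, 1): punch at orig (13,7); cuts so far [(3, 6), (4, 6), (9, 7), (13, 7)]; region rows[0,16) x cols[6,8) = 16x2
Unfold 1 (reflect across v@6): 8 holes -> [(3, 5), (3, 6), (4, 5), (4, 6), (9, 4), (9, 7), (13, 4), (13, 7)]
Unfold 2 (reflect across v@4): 16 holes -> [(3, 1), (3, 2), (3, 5), (3, 6), (4, 1), (4, 2), (4, 5), (4, 6), (9, 0), (9, 3), (9, 4), (9, 7), (13, 0), (13, 3), (13, 4), (13, 7)]

Answer: ........
........
........
.OO..OO.
.OO..OO.
........
........
........
........
O..OO..O
........
........
........
O..OO..O
........
........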